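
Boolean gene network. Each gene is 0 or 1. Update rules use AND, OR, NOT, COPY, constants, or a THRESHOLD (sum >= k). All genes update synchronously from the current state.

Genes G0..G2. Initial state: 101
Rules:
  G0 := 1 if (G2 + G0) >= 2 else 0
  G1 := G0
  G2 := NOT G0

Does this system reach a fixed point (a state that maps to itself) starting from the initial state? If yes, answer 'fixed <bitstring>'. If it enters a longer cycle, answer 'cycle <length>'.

Step 0: 101
Step 1: G0=(1+1>=2)=1 G1=G0=1 G2=NOT G0=NOT 1=0 -> 110
Step 2: G0=(0+1>=2)=0 G1=G0=1 G2=NOT G0=NOT 1=0 -> 010
Step 3: G0=(0+0>=2)=0 G1=G0=0 G2=NOT G0=NOT 0=1 -> 001
Step 4: G0=(1+0>=2)=0 G1=G0=0 G2=NOT G0=NOT 0=1 -> 001
Fixed point reached at step 3: 001

Answer: fixed 001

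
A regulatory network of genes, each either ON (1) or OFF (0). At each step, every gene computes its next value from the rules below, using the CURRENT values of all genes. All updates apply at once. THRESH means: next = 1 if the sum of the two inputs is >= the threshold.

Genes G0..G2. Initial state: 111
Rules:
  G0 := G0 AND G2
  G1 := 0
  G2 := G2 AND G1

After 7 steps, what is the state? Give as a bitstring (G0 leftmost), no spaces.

Step 1: G0=G0&G2=1&1=1 G1=0(const) G2=G2&G1=1&1=1 -> 101
Step 2: G0=G0&G2=1&1=1 G1=0(const) G2=G2&G1=1&0=0 -> 100
Step 3: G0=G0&G2=1&0=0 G1=0(const) G2=G2&G1=0&0=0 -> 000
Step 4: G0=G0&G2=0&0=0 G1=0(const) G2=G2&G1=0&0=0 -> 000
Step 5: G0=G0&G2=0&0=0 G1=0(const) G2=G2&G1=0&0=0 -> 000
Step 6: G0=G0&G2=0&0=0 G1=0(const) G2=G2&G1=0&0=0 -> 000
Step 7: G0=G0&G2=0&0=0 G1=0(const) G2=G2&G1=0&0=0 -> 000

000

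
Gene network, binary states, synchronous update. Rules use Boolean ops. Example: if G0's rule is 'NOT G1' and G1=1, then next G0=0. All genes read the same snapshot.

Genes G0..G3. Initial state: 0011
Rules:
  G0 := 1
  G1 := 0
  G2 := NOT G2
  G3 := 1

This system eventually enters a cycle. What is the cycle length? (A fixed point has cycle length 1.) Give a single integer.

Answer: 2

Derivation:
Step 0: 0011
Step 1: G0=1(const) G1=0(const) G2=NOT G2=NOT 1=0 G3=1(const) -> 1001
Step 2: G0=1(const) G1=0(const) G2=NOT G2=NOT 0=1 G3=1(const) -> 1011
Step 3: G0=1(const) G1=0(const) G2=NOT G2=NOT 1=0 G3=1(const) -> 1001
State from step 3 equals state from step 1 -> cycle length 2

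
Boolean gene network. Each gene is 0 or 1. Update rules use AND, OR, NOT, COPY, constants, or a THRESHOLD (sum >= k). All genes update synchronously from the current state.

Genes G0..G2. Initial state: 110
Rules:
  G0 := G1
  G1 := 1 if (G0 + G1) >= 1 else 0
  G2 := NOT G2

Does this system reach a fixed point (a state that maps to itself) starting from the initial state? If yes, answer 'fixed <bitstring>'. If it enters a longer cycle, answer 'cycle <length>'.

Answer: cycle 2

Derivation:
Step 0: 110
Step 1: G0=G1=1 G1=(1+1>=1)=1 G2=NOT G2=NOT 0=1 -> 111
Step 2: G0=G1=1 G1=(1+1>=1)=1 G2=NOT G2=NOT 1=0 -> 110
Cycle of length 2 starting at step 0 -> no fixed point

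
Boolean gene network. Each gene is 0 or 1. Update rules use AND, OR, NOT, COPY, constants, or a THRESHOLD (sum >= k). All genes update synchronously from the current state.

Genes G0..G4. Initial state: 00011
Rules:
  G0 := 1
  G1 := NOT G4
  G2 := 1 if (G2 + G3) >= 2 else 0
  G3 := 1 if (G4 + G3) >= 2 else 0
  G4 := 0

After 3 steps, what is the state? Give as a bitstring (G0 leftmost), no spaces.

Step 1: G0=1(const) G1=NOT G4=NOT 1=0 G2=(0+1>=2)=0 G3=(1+1>=2)=1 G4=0(const) -> 10010
Step 2: G0=1(const) G1=NOT G4=NOT 0=1 G2=(0+1>=2)=0 G3=(0+1>=2)=0 G4=0(const) -> 11000
Step 3: G0=1(const) G1=NOT G4=NOT 0=1 G2=(0+0>=2)=0 G3=(0+0>=2)=0 G4=0(const) -> 11000

11000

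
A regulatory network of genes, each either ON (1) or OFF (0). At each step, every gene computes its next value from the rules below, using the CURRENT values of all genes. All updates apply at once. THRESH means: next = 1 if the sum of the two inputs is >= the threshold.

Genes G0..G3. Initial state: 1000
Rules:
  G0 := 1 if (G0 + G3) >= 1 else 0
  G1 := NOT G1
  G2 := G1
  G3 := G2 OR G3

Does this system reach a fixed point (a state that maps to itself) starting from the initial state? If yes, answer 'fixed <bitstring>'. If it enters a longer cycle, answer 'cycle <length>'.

Step 0: 1000
Step 1: G0=(1+0>=1)=1 G1=NOT G1=NOT 0=1 G2=G1=0 G3=G2|G3=0|0=0 -> 1100
Step 2: G0=(1+0>=1)=1 G1=NOT G1=NOT 1=0 G2=G1=1 G3=G2|G3=0|0=0 -> 1010
Step 3: G0=(1+0>=1)=1 G1=NOT G1=NOT 0=1 G2=G1=0 G3=G2|G3=1|0=1 -> 1101
Step 4: G0=(1+1>=1)=1 G1=NOT G1=NOT 1=0 G2=G1=1 G3=G2|G3=0|1=1 -> 1011
Step 5: G0=(1+1>=1)=1 G1=NOT G1=NOT 0=1 G2=G1=0 G3=G2|G3=1|1=1 -> 1101
Cycle of length 2 starting at step 3 -> no fixed point

Answer: cycle 2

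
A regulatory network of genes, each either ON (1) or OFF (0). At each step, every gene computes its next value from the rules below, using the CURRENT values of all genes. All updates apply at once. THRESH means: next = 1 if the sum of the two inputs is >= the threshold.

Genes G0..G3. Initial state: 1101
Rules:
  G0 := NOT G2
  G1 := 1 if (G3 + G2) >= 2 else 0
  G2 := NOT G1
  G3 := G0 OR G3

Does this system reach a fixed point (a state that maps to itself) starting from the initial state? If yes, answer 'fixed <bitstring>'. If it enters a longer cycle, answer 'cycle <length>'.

Step 0: 1101
Step 1: G0=NOT G2=NOT 0=1 G1=(1+0>=2)=0 G2=NOT G1=NOT 1=0 G3=G0|G3=1|1=1 -> 1001
Step 2: G0=NOT G2=NOT 0=1 G1=(1+0>=2)=0 G2=NOT G1=NOT 0=1 G3=G0|G3=1|1=1 -> 1011
Step 3: G0=NOT G2=NOT 1=0 G1=(1+1>=2)=1 G2=NOT G1=NOT 0=1 G3=G0|G3=1|1=1 -> 0111
Step 4: G0=NOT G2=NOT 1=0 G1=(1+1>=2)=1 G2=NOT G1=NOT 1=0 G3=G0|G3=0|1=1 -> 0101
Step 5: G0=NOT G2=NOT 0=1 G1=(1+0>=2)=0 G2=NOT G1=NOT 1=0 G3=G0|G3=0|1=1 -> 1001
Cycle of length 4 starting at step 1 -> no fixed point

Answer: cycle 4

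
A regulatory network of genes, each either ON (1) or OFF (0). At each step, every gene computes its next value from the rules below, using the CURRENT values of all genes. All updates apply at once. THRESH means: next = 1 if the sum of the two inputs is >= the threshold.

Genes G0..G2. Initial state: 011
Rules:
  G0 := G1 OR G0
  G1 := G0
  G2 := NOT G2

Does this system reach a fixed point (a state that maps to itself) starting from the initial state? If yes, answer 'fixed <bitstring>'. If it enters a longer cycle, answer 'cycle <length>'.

Answer: cycle 2

Derivation:
Step 0: 011
Step 1: G0=G1|G0=1|0=1 G1=G0=0 G2=NOT G2=NOT 1=0 -> 100
Step 2: G0=G1|G0=0|1=1 G1=G0=1 G2=NOT G2=NOT 0=1 -> 111
Step 3: G0=G1|G0=1|1=1 G1=G0=1 G2=NOT G2=NOT 1=0 -> 110
Step 4: G0=G1|G0=1|1=1 G1=G0=1 G2=NOT G2=NOT 0=1 -> 111
Cycle of length 2 starting at step 2 -> no fixed point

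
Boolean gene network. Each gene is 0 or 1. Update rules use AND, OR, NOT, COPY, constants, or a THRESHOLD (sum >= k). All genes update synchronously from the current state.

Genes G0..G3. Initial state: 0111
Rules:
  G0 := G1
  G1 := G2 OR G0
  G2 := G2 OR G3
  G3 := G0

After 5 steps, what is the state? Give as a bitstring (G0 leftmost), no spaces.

Step 1: G0=G1=1 G1=G2|G0=1|0=1 G2=G2|G3=1|1=1 G3=G0=0 -> 1110
Step 2: G0=G1=1 G1=G2|G0=1|1=1 G2=G2|G3=1|0=1 G3=G0=1 -> 1111
Step 3: G0=G1=1 G1=G2|G0=1|1=1 G2=G2|G3=1|1=1 G3=G0=1 -> 1111
Step 4: G0=G1=1 G1=G2|G0=1|1=1 G2=G2|G3=1|1=1 G3=G0=1 -> 1111
Step 5: G0=G1=1 G1=G2|G0=1|1=1 G2=G2|G3=1|1=1 G3=G0=1 -> 1111

1111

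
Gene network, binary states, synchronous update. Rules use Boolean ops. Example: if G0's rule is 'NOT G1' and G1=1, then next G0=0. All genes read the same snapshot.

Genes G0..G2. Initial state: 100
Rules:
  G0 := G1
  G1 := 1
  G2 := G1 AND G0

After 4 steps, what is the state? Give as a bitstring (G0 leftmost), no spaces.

Step 1: G0=G1=0 G1=1(const) G2=G1&G0=0&1=0 -> 010
Step 2: G0=G1=1 G1=1(const) G2=G1&G0=1&0=0 -> 110
Step 3: G0=G1=1 G1=1(const) G2=G1&G0=1&1=1 -> 111
Step 4: G0=G1=1 G1=1(const) G2=G1&G0=1&1=1 -> 111

111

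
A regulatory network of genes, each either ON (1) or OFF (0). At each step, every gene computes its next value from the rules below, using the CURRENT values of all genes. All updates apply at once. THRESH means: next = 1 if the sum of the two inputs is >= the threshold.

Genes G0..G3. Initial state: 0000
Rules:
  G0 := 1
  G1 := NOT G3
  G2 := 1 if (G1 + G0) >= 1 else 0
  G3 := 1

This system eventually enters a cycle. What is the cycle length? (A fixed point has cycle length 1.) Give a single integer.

Answer: 1

Derivation:
Step 0: 0000
Step 1: G0=1(const) G1=NOT G3=NOT 0=1 G2=(0+0>=1)=0 G3=1(const) -> 1101
Step 2: G0=1(const) G1=NOT G3=NOT 1=0 G2=(1+1>=1)=1 G3=1(const) -> 1011
Step 3: G0=1(const) G1=NOT G3=NOT 1=0 G2=(0+1>=1)=1 G3=1(const) -> 1011
State from step 3 equals state from step 2 -> cycle length 1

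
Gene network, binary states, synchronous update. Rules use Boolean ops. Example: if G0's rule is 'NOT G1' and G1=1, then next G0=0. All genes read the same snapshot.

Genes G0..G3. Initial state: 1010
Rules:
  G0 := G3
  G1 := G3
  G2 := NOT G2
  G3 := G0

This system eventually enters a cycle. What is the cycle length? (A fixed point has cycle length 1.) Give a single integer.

Step 0: 1010
Step 1: G0=G3=0 G1=G3=0 G2=NOT G2=NOT 1=0 G3=G0=1 -> 0001
Step 2: G0=G3=1 G1=G3=1 G2=NOT G2=NOT 0=1 G3=G0=0 -> 1110
Step 3: G0=G3=0 G1=G3=0 G2=NOT G2=NOT 1=0 G3=G0=1 -> 0001
State from step 3 equals state from step 1 -> cycle length 2

Answer: 2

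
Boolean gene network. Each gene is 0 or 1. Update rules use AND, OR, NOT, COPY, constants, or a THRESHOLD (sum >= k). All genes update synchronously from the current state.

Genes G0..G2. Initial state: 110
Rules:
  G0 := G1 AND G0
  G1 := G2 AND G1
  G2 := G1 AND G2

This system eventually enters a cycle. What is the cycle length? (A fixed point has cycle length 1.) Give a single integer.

Answer: 1

Derivation:
Step 0: 110
Step 1: G0=G1&G0=1&1=1 G1=G2&G1=0&1=0 G2=G1&G2=1&0=0 -> 100
Step 2: G0=G1&G0=0&1=0 G1=G2&G1=0&0=0 G2=G1&G2=0&0=0 -> 000
Step 3: G0=G1&G0=0&0=0 G1=G2&G1=0&0=0 G2=G1&G2=0&0=0 -> 000
State from step 3 equals state from step 2 -> cycle length 1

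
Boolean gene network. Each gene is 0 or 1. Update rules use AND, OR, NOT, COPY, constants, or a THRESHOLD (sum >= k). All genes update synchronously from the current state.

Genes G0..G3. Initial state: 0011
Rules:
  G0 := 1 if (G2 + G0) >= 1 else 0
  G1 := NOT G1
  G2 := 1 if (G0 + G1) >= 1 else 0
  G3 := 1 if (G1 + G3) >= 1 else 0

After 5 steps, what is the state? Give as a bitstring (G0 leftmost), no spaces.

Step 1: G0=(1+0>=1)=1 G1=NOT G1=NOT 0=1 G2=(0+0>=1)=0 G3=(0+1>=1)=1 -> 1101
Step 2: G0=(0+1>=1)=1 G1=NOT G1=NOT 1=0 G2=(1+1>=1)=1 G3=(1+1>=1)=1 -> 1011
Step 3: G0=(1+1>=1)=1 G1=NOT G1=NOT 0=1 G2=(1+0>=1)=1 G3=(0+1>=1)=1 -> 1111
Step 4: G0=(1+1>=1)=1 G1=NOT G1=NOT 1=0 G2=(1+1>=1)=1 G3=(1+1>=1)=1 -> 1011
Step 5: G0=(1+1>=1)=1 G1=NOT G1=NOT 0=1 G2=(1+0>=1)=1 G3=(0+1>=1)=1 -> 1111

1111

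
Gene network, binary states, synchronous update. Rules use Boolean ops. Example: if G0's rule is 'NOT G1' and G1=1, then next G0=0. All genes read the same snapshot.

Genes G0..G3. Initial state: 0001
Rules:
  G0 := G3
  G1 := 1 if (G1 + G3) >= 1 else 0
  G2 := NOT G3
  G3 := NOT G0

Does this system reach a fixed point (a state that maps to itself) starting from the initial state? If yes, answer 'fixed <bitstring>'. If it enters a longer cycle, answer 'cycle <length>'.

Answer: cycle 4

Derivation:
Step 0: 0001
Step 1: G0=G3=1 G1=(0+1>=1)=1 G2=NOT G3=NOT 1=0 G3=NOT G0=NOT 0=1 -> 1101
Step 2: G0=G3=1 G1=(1+1>=1)=1 G2=NOT G3=NOT 1=0 G3=NOT G0=NOT 1=0 -> 1100
Step 3: G0=G3=0 G1=(1+0>=1)=1 G2=NOT G3=NOT 0=1 G3=NOT G0=NOT 1=0 -> 0110
Step 4: G0=G3=0 G1=(1+0>=1)=1 G2=NOT G3=NOT 0=1 G3=NOT G0=NOT 0=1 -> 0111
Step 5: G0=G3=1 G1=(1+1>=1)=1 G2=NOT G3=NOT 1=0 G3=NOT G0=NOT 0=1 -> 1101
Cycle of length 4 starting at step 1 -> no fixed point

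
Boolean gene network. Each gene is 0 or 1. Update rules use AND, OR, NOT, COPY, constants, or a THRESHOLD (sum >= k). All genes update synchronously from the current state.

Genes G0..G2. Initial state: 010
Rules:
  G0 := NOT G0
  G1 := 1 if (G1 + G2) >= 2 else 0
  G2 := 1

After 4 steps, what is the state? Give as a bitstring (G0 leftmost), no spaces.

Step 1: G0=NOT G0=NOT 0=1 G1=(1+0>=2)=0 G2=1(const) -> 101
Step 2: G0=NOT G0=NOT 1=0 G1=(0+1>=2)=0 G2=1(const) -> 001
Step 3: G0=NOT G0=NOT 0=1 G1=(0+1>=2)=0 G2=1(const) -> 101
Step 4: G0=NOT G0=NOT 1=0 G1=(0+1>=2)=0 G2=1(const) -> 001

001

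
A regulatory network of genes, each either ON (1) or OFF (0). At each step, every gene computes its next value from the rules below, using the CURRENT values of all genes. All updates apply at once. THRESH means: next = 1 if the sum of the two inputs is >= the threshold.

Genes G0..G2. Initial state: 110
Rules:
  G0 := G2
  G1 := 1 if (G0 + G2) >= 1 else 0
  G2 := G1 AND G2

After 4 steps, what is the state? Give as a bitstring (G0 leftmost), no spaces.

Step 1: G0=G2=0 G1=(1+0>=1)=1 G2=G1&G2=1&0=0 -> 010
Step 2: G0=G2=0 G1=(0+0>=1)=0 G2=G1&G2=1&0=0 -> 000
Step 3: G0=G2=0 G1=(0+0>=1)=0 G2=G1&G2=0&0=0 -> 000
Step 4: G0=G2=0 G1=(0+0>=1)=0 G2=G1&G2=0&0=0 -> 000

000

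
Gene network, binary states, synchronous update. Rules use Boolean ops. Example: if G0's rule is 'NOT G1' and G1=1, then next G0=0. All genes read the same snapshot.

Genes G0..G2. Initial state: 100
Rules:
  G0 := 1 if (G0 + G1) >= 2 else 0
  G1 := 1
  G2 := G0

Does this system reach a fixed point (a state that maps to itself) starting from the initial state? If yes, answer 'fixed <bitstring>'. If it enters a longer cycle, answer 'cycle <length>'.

Step 0: 100
Step 1: G0=(1+0>=2)=0 G1=1(const) G2=G0=1 -> 011
Step 2: G0=(0+1>=2)=0 G1=1(const) G2=G0=0 -> 010
Step 3: G0=(0+1>=2)=0 G1=1(const) G2=G0=0 -> 010
Fixed point reached at step 2: 010

Answer: fixed 010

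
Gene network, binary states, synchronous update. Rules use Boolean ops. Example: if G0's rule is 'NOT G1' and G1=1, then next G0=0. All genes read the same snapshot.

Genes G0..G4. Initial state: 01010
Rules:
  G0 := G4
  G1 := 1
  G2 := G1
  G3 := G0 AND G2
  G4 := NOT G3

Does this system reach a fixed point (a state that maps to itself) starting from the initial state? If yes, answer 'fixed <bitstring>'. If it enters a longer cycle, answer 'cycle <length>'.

Answer: cycle 6

Derivation:
Step 0: 01010
Step 1: G0=G4=0 G1=1(const) G2=G1=1 G3=G0&G2=0&0=0 G4=NOT G3=NOT 1=0 -> 01100
Step 2: G0=G4=0 G1=1(const) G2=G1=1 G3=G0&G2=0&1=0 G4=NOT G3=NOT 0=1 -> 01101
Step 3: G0=G4=1 G1=1(const) G2=G1=1 G3=G0&G2=0&1=0 G4=NOT G3=NOT 0=1 -> 11101
Step 4: G0=G4=1 G1=1(const) G2=G1=1 G3=G0&G2=1&1=1 G4=NOT G3=NOT 0=1 -> 11111
Step 5: G0=G4=1 G1=1(const) G2=G1=1 G3=G0&G2=1&1=1 G4=NOT G3=NOT 1=0 -> 11110
Step 6: G0=G4=0 G1=1(const) G2=G1=1 G3=G0&G2=1&1=1 G4=NOT G3=NOT 1=0 -> 01110
Step 7: G0=G4=0 G1=1(const) G2=G1=1 G3=G0&G2=0&1=0 G4=NOT G3=NOT 1=0 -> 01100
Cycle of length 6 starting at step 1 -> no fixed point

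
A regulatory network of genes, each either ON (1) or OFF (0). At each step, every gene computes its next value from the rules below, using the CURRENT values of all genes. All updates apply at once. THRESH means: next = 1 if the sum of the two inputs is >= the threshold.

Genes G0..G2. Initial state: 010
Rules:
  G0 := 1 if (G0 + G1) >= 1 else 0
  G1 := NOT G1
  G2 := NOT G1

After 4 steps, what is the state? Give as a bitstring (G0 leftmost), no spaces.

Step 1: G0=(0+1>=1)=1 G1=NOT G1=NOT 1=0 G2=NOT G1=NOT 1=0 -> 100
Step 2: G0=(1+0>=1)=1 G1=NOT G1=NOT 0=1 G2=NOT G1=NOT 0=1 -> 111
Step 3: G0=(1+1>=1)=1 G1=NOT G1=NOT 1=0 G2=NOT G1=NOT 1=0 -> 100
Step 4: G0=(1+0>=1)=1 G1=NOT G1=NOT 0=1 G2=NOT G1=NOT 0=1 -> 111

111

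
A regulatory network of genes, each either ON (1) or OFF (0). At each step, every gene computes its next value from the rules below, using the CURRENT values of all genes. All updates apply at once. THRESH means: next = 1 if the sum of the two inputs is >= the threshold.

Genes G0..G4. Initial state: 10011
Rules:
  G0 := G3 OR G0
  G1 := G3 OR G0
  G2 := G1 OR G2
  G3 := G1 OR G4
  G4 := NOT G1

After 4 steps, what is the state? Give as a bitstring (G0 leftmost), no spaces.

Step 1: G0=G3|G0=1|1=1 G1=G3|G0=1|1=1 G2=G1|G2=0|0=0 G3=G1|G4=0|1=1 G4=NOT G1=NOT 0=1 -> 11011
Step 2: G0=G3|G0=1|1=1 G1=G3|G0=1|1=1 G2=G1|G2=1|0=1 G3=G1|G4=1|1=1 G4=NOT G1=NOT 1=0 -> 11110
Step 3: G0=G3|G0=1|1=1 G1=G3|G0=1|1=1 G2=G1|G2=1|1=1 G3=G1|G4=1|0=1 G4=NOT G1=NOT 1=0 -> 11110
Step 4: G0=G3|G0=1|1=1 G1=G3|G0=1|1=1 G2=G1|G2=1|1=1 G3=G1|G4=1|0=1 G4=NOT G1=NOT 1=0 -> 11110

11110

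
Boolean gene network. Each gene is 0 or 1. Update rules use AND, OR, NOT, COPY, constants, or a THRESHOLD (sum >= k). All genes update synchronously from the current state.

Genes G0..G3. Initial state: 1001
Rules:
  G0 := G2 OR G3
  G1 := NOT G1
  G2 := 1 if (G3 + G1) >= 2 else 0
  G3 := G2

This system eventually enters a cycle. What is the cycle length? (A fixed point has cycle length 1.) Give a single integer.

Step 0: 1001
Step 1: G0=G2|G3=0|1=1 G1=NOT G1=NOT 0=1 G2=(1+0>=2)=0 G3=G2=0 -> 1100
Step 2: G0=G2|G3=0|0=0 G1=NOT G1=NOT 1=0 G2=(0+1>=2)=0 G3=G2=0 -> 0000
Step 3: G0=G2|G3=0|0=0 G1=NOT G1=NOT 0=1 G2=(0+0>=2)=0 G3=G2=0 -> 0100
Step 4: G0=G2|G3=0|0=0 G1=NOT G1=NOT 1=0 G2=(0+1>=2)=0 G3=G2=0 -> 0000
State from step 4 equals state from step 2 -> cycle length 2

Answer: 2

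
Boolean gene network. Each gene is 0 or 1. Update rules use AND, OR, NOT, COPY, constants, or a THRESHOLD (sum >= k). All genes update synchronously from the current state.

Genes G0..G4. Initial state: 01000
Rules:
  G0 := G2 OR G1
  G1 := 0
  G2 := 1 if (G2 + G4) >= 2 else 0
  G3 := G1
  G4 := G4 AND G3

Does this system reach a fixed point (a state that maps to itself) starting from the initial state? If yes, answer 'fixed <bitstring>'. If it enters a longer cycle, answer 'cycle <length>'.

Step 0: 01000
Step 1: G0=G2|G1=0|1=1 G1=0(const) G2=(0+0>=2)=0 G3=G1=1 G4=G4&G3=0&0=0 -> 10010
Step 2: G0=G2|G1=0|0=0 G1=0(const) G2=(0+0>=2)=0 G3=G1=0 G4=G4&G3=0&1=0 -> 00000
Step 3: G0=G2|G1=0|0=0 G1=0(const) G2=(0+0>=2)=0 G3=G1=0 G4=G4&G3=0&0=0 -> 00000
Fixed point reached at step 2: 00000

Answer: fixed 00000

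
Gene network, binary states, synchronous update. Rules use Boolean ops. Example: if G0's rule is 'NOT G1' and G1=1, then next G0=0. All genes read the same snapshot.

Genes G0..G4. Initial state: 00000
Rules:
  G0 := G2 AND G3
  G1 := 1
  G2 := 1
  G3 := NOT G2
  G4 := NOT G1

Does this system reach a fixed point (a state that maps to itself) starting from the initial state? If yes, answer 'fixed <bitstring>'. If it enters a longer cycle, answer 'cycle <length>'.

Answer: fixed 01100

Derivation:
Step 0: 00000
Step 1: G0=G2&G3=0&0=0 G1=1(const) G2=1(const) G3=NOT G2=NOT 0=1 G4=NOT G1=NOT 0=1 -> 01111
Step 2: G0=G2&G3=1&1=1 G1=1(const) G2=1(const) G3=NOT G2=NOT 1=0 G4=NOT G1=NOT 1=0 -> 11100
Step 3: G0=G2&G3=1&0=0 G1=1(const) G2=1(const) G3=NOT G2=NOT 1=0 G4=NOT G1=NOT 1=0 -> 01100
Step 4: G0=G2&G3=1&0=0 G1=1(const) G2=1(const) G3=NOT G2=NOT 1=0 G4=NOT G1=NOT 1=0 -> 01100
Fixed point reached at step 3: 01100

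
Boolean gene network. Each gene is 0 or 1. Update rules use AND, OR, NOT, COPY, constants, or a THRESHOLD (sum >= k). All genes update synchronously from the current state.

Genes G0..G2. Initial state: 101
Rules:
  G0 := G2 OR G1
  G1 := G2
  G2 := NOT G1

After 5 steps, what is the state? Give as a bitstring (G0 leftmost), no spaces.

Step 1: G0=G2|G1=1|0=1 G1=G2=1 G2=NOT G1=NOT 0=1 -> 111
Step 2: G0=G2|G1=1|1=1 G1=G2=1 G2=NOT G1=NOT 1=0 -> 110
Step 3: G0=G2|G1=0|1=1 G1=G2=0 G2=NOT G1=NOT 1=0 -> 100
Step 4: G0=G2|G1=0|0=0 G1=G2=0 G2=NOT G1=NOT 0=1 -> 001
Step 5: G0=G2|G1=1|0=1 G1=G2=1 G2=NOT G1=NOT 0=1 -> 111

111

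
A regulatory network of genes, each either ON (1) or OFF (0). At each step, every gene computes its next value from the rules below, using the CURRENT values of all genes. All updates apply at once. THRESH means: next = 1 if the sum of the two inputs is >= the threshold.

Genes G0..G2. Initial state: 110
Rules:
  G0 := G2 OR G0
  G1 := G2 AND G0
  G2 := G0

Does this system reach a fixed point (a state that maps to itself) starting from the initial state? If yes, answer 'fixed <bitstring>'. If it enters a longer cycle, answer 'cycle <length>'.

Answer: fixed 111

Derivation:
Step 0: 110
Step 1: G0=G2|G0=0|1=1 G1=G2&G0=0&1=0 G2=G0=1 -> 101
Step 2: G0=G2|G0=1|1=1 G1=G2&G0=1&1=1 G2=G0=1 -> 111
Step 3: G0=G2|G0=1|1=1 G1=G2&G0=1&1=1 G2=G0=1 -> 111
Fixed point reached at step 2: 111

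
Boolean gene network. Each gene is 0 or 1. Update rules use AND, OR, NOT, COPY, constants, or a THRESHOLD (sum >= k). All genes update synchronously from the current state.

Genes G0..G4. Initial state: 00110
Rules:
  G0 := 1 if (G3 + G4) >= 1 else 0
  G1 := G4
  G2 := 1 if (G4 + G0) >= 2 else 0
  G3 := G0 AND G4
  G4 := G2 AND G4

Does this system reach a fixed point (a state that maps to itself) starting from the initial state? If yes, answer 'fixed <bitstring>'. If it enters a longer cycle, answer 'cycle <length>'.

Answer: fixed 00000

Derivation:
Step 0: 00110
Step 1: G0=(1+0>=1)=1 G1=G4=0 G2=(0+0>=2)=0 G3=G0&G4=0&0=0 G4=G2&G4=1&0=0 -> 10000
Step 2: G0=(0+0>=1)=0 G1=G4=0 G2=(0+1>=2)=0 G3=G0&G4=1&0=0 G4=G2&G4=0&0=0 -> 00000
Step 3: G0=(0+0>=1)=0 G1=G4=0 G2=(0+0>=2)=0 G3=G0&G4=0&0=0 G4=G2&G4=0&0=0 -> 00000
Fixed point reached at step 2: 00000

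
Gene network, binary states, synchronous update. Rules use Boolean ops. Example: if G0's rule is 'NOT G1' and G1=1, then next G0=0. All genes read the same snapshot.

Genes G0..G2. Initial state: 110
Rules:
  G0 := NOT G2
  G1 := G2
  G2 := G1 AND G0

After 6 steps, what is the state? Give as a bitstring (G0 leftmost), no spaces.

Step 1: G0=NOT G2=NOT 0=1 G1=G2=0 G2=G1&G0=1&1=1 -> 101
Step 2: G0=NOT G2=NOT 1=0 G1=G2=1 G2=G1&G0=0&1=0 -> 010
Step 3: G0=NOT G2=NOT 0=1 G1=G2=0 G2=G1&G0=1&0=0 -> 100
Step 4: G0=NOT G2=NOT 0=1 G1=G2=0 G2=G1&G0=0&1=0 -> 100
Step 5: G0=NOT G2=NOT 0=1 G1=G2=0 G2=G1&G0=0&1=0 -> 100
Step 6: G0=NOT G2=NOT 0=1 G1=G2=0 G2=G1&G0=0&1=0 -> 100

100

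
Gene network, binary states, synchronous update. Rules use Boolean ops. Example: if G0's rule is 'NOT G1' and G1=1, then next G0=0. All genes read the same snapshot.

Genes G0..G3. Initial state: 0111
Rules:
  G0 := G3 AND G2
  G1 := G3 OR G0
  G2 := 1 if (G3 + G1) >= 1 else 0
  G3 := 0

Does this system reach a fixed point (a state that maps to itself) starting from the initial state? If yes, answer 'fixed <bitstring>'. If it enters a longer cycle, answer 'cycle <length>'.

Step 0: 0111
Step 1: G0=G3&G2=1&1=1 G1=G3|G0=1|0=1 G2=(1+1>=1)=1 G3=0(const) -> 1110
Step 2: G0=G3&G2=0&1=0 G1=G3|G0=0|1=1 G2=(0+1>=1)=1 G3=0(const) -> 0110
Step 3: G0=G3&G2=0&1=0 G1=G3|G0=0|0=0 G2=(0+1>=1)=1 G3=0(const) -> 0010
Step 4: G0=G3&G2=0&1=0 G1=G3|G0=0|0=0 G2=(0+0>=1)=0 G3=0(const) -> 0000
Step 5: G0=G3&G2=0&0=0 G1=G3|G0=0|0=0 G2=(0+0>=1)=0 G3=0(const) -> 0000
Fixed point reached at step 4: 0000

Answer: fixed 0000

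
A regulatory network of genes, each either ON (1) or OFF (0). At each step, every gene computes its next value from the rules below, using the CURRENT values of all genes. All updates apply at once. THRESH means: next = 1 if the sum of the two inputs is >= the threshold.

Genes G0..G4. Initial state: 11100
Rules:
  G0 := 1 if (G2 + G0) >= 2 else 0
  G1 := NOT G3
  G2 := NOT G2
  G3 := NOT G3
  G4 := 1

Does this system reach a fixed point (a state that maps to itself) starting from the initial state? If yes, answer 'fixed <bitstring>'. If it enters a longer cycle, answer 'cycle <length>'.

Step 0: 11100
Step 1: G0=(1+1>=2)=1 G1=NOT G3=NOT 0=1 G2=NOT G2=NOT 1=0 G3=NOT G3=NOT 0=1 G4=1(const) -> 11011
Step 2: G0=(0+1>=2)=0 G1=NOT G3=NOT 1=0 G2=NOT G2=NOT 0=1 G3=NOT G3=NOT 1=0 G4=1(const) -> 00101
Step 3: G0=(1+0>=2)=0 G1=NOT G3=NOT 0=1 G2=NOT G2=NOT 1=0 G3=NOT G3=NOT 0=1 G4=1(const) -> 01011
Step 4: G0=(0+0>=2)=0 G1=NOT G3=NOT 1=0 G2=NOT G2=NOT 0=1 G3=NOT G3=NOT 1=0 G4=1(const) -> 00101
Cycle of length 2 starting at step 2 -> no fixed point

Answer: cycle 2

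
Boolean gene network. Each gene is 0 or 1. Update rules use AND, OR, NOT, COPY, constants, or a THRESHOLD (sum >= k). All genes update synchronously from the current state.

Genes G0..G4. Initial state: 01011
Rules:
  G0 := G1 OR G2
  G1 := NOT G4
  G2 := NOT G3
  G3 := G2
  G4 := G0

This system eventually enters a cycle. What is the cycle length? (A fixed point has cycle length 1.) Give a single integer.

Step 0: 01011
Step 1: G0=G1|G2=1|0=1 G1=NOT G4=NOT 1=0 G2=NOT G3=NOT 1=0 G3=G2=0 G4=G0=0 -> 10000
Step 2: G0=G1|G2=0|0=0 G1=NOT G4=NOT 0=1 G2=NOT G3=NOT 0=1 G3=G2=0 G4=G0=1 -> 01101
Step 3: G0=G1|G2=1|1=1 G1=NOT G4=NOT 1=0 G2=NOT G3=NOT 0=1 G3=G2=1 G4=G0=0 -> 10110
Step 4: G0=G1|G2=0|1=1 G1=NOT G4=NOT 0=1 G2=NOT G3=NOT 1=0 G3=G2=1 G4=G0=1 -> 11011
Step 5: G0=G1|G2=1|0=1 G1=NOT G4=NOT 1=0 G2=NOT G3=NOT 1=0 G3=G2=0 G4=G0=1 -> 10001
Step 6: G0=G1|G2=0|0=0 G1=NOT G4=NOT 1=0 G2=NOT G3=NOT 0=1 G3=G2=0 G4=G0=1 -> 00101
Step 7: G0=G1|G2=0|1=1 G1=NOT G4=NOT 1=0 G2=NOT G3=NOT 0=1 G3=G2=1 G4=G0=0 -> 10110
State from step 7 equals state from step 3 -> cycle length 4

Answer: 4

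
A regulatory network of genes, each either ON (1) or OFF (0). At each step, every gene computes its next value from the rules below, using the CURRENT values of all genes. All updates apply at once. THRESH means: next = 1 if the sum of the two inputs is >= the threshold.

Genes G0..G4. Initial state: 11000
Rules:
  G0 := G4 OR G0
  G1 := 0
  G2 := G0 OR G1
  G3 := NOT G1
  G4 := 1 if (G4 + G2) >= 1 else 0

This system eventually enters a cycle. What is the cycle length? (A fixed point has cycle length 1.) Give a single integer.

Step 0: 11000
Step 1: G0=G4|G0=0|1=1 G1=0(const) G2=G0|G1=1|1=1 G3=NOT G1=NOT 1=0 G4=(0+0>=1)=0 -> 10100
Step 2: G0=G4|G0=0|1=1 G1=0(const) G2=G0|G1=1|0=1 G3=NOT G1=NOT 0=1 G4=(0+1>=1)=1 -> 10111
Step 3: G0=G4|G0=1|1=1 G1=0(const) G2=G0|G1=1|0=1 G3=NOT G1=NOT 0=1 G4=(1+1>=1)=1 -> 10111
State from step 3 equals state from step 2 -> cycle length 1

Answer: 1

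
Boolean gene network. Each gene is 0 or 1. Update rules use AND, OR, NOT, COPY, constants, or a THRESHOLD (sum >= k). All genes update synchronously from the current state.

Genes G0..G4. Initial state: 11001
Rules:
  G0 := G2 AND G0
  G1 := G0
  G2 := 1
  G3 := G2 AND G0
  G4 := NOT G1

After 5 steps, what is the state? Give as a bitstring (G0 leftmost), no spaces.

Step 1: G0=G2&G0=0&1=0 G1=G0=1 G2=1(const) G3=G2&G0=0&1=0 G4=NOT G1=NOT 1=0 -> 01100
Step 2: G0=G2&G0=1&0=0 G1=G0=0 G2=1(const) G3=G2&G0=1&0=0 G4=NOT G1=NOT 1=0 -> 00100
Step 3: G0=G2&G0=1&0=0 G1=G0=0 G2=1(const) G3=G2&G0=1&0=0 G4=NOT G1=NOT 0=1 -> 00101
Step 4: G0=G2&G0=1&0=0 G1=G0=0 G2=1(const) G3=G2&G0=1&0=0 G4=NOT G1=NOT 0=1 -> 00101
Step 5: G0=G2&G0=1&0=0 G1=G0=0 G2=1(const) G3=G2&G0=1&0=0 G4=NOT G1=NOT 0=1 -> 00101

00101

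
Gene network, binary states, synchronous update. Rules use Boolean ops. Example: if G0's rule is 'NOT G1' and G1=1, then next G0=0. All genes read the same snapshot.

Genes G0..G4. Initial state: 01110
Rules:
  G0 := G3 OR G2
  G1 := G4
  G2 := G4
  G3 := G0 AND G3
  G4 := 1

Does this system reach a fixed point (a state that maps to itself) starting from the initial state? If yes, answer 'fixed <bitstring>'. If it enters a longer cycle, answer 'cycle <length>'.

Step 0: 01110
Step 1: G0=G3|G2=1|1=1 G1=G4=0 G2=G4=0 G3=G0&G3=0&1=0 G4=1(const) -> 10001
Step 2: G0=G3|G2=0|0=0 G1=G4=1 G2=G4=1 G3=G0&G3=1&0=0 G4=1(const) -> 01101
Step 3: G0=G3|G2=0|1=1 G1=G4=1 G2=G4=1 G3=G0&G3=0&0=0 G4=1(const) -> 11101
Step 4: G0=G3|G2=0|1=1 G1=G4=1 G2=G4=1 G3=G0&G3=1&0=0 G4=1(const) -> 11101
Fixed point reached at step 3: 11101

Answer: fixed 11101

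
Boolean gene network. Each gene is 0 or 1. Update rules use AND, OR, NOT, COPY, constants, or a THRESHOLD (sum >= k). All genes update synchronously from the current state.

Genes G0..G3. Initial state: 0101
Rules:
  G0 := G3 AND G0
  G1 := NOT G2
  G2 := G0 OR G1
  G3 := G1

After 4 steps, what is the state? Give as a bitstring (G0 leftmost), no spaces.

Step 1: G0=G3&G0=1&0=0 G1=NOT G2=NOT 0=1 G2=G0|G1=0|1=1 G3=G1=1 -> 0111
Step 2: G0=G3&G0=1&0=0 G1=NOT G2=NOT 1=0 G2=G0|G1=0|1=1 G3=G1=1 -> 0011
Step 3: G0=G3&G0=1&0=0 G1=NOT G2=NOT 1=0 G2=G0|G1=0|0=0 G3=G1=0 -> 0000
Step 4: G0=G3&G0=0&0=0 G1=NOT G2=NOT 0=1 G2=G0|G1=0|0=0 G3=G1=0 -> 0100

0100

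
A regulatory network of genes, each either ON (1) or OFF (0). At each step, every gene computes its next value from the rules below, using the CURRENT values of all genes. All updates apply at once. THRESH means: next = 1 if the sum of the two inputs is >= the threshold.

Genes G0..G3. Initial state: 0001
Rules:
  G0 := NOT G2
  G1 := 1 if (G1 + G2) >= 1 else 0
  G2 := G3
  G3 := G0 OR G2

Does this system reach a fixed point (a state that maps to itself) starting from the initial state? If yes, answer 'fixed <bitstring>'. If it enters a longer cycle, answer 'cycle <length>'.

Step 0: 0001
Step 1: G0=NOT G2=NOT 0=1 G1=(0+0>=1)=0 G2=G3=1 G3=G0|G2=0|0=0 -> 1010
Step 2: G0=NOT G2=NOT 1=0 G1=(0+1>=1)=1 G2=G3=0 G3=G0|G2=1|1=1 -> 0101
Step 3: G0=NOT G2=NOT 0=1 G1=(1+0>=1)=1 G2=G3=1 G3=G0|G2=0|0=0 -> 1110
Step 4: G0=NOT G2=NOT 1=0 G1=(1+1>=1)=1 G2=G3=0 G3=G0|G2=1|1=1 -> 0101
Cycle of length 2 starting at step 2 -> no fixed point

Answer: cycle 2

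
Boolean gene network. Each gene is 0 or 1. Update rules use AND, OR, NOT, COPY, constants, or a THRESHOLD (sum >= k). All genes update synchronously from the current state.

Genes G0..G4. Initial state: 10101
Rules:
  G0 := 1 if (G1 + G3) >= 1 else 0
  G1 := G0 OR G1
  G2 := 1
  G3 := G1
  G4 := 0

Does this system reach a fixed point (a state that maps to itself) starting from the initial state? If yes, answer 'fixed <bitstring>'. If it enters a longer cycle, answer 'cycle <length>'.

Answer: fixed 11110

Derivation:
Step 0: 10101
Step 1: G0=(0+0>=1)=0 G1=G0|G1=1|0=1 G2=1(const) G3=G1=0 G4=0(const) -> 01100
Step 2: G0=(1+0>=1)=1 G1=G0|G1=0|1=1 G2=1(const) G3=G1=1 G4=0(const) -> 11110
Step 3: G0=(1+1>=1)=1 G1=G0|G1=1|1=1 G2=1(const) G3=G1=1 G4=0(const) -> 11110
Fixed point reached at step 2: 11110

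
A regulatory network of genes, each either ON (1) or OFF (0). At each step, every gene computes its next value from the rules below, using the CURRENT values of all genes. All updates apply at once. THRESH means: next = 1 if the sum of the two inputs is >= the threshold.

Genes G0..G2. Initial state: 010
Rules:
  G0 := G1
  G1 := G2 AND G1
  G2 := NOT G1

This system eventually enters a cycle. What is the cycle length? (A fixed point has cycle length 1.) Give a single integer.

Answer: 1

Derivation:
Step 0: 010
Step 1: G0=G1=1 G1=G2&G1=0&1=0 G2=NOT G1=NOT 1=0 -> 100
Step 2: G0=G1=0 G1=G2&G1=0&0=0 G2=NOT G1=NOT 0=1 -> 001
Step 3: G0=G1=0 G1=G2&G1=1&0=0 G2=NOT G1=NOT 0=1 -> 001
State from step 3 equals state from step 2 -> cycle length 1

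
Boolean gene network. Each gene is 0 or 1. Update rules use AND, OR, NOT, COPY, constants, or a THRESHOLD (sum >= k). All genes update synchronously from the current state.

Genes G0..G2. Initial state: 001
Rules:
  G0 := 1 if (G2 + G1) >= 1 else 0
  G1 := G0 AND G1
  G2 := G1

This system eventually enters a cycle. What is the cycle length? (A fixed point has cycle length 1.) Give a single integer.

Step 0: 001
Step 1: G0=(1+0>=1)=1 G1=G0&G1=0&0=0 G2=G1=0 -> 100
Step 2: G0=(0+0>=1)=0 G1=G0&G1=1&0=0 G2=G1=0 -> 000
Step 3: G0=(0+0>=1)=0 G1=G0&G1=0&0=0 G2=G1=0 -> 000
State from step 3 equals state from step 2 -> cycle length 1

Answer: 1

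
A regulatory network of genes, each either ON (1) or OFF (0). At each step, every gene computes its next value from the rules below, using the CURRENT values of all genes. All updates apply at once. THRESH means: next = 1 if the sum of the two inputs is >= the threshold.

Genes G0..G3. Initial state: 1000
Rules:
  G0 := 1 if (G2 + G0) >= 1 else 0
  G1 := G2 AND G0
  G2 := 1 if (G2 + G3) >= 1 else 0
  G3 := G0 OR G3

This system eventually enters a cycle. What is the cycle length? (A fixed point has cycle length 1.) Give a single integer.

Step 0: 1000
Step 1: G0=(0+1>=1)=1 G1=G2&G0=0&1=0 G2=(0+0>=1)=0 G3=G0|G3=1|0=1 -> 1001
Step 2: G0=(0+1>=1)=1 G1=G2&G0=0&1=0 G2=(0+1>=1)=1 G3=G0|G3=1|1=1 -> 1011
Step 3: G0=(1+1>=1)=1 G1=G2&G0=1&1=1 G2=(1+1>=1)=1 G3=G0|G3=1|1=1 -> 1111
Step 4: G0=(1+1>=1)=1 G1=G2&G0=1&1=1 G2=(1+1>=1)=1 G3=G0|G3=1|1=1 -> 1111
State from step 4 equals state from step 3 -> cycle length 1

Answer: 1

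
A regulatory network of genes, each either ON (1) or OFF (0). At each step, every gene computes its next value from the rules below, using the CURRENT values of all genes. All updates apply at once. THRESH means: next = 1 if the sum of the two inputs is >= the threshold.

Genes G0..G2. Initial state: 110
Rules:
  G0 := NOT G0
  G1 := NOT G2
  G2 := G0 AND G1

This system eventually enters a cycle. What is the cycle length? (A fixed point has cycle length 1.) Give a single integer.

Step 0: 110
Step 1: G0=NOT G0=NOT 1=0 G1=NOT G2=NOT 0=1 G2=G0&G1=1&1=1 -> 011
Step 2: G0=NOT G0=NOT 0=1 G1=NOT G2=NOT 1=0 G2=G0&G1=0&1=0 -> 100
Step 3: G0=NOT G0=NOT 1=0 G1=NOT G2=NOT 0=1 G2=G0&G1=1&0=0 -> 010
Step 4: G0=NOT G0=NOT 0=1 G1=NOT G2=NOT 0=1 G2=G0&G1=0&1=0 -> 110
State from step 4 equals state from step 0 -> cycle length 4

Answer: 4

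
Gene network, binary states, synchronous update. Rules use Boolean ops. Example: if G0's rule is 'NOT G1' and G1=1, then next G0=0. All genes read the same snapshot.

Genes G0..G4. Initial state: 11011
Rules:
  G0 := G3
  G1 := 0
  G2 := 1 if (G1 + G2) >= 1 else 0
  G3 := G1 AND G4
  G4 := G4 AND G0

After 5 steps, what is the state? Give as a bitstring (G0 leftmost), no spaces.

Step 1: G0=G3=1 G1=0(const) G2=(1+0>=1)=1 G3=G1&G4=1&1=1 G4=G4&G0=1&1=1 -> 10111
Step 2: G0=G3=1 G1=0(const) G2=(0+1>=1)=1 G3=G1&G4=0&1=0 G4=G4&G0=1&1=1 -> 10101
Step 3: G0=G3=0 G1=0(const) G2=(0+1>=1)=1 G3=G1&G4=0&1=0 G4=G4&G0=1&1=1 -> 00101
Step 4: G0=G3=0 G1=0(const) G2=(0+1>=1)=1 G3=G1&G4=0&1=0 G4=G4&G0=1&0=0 -> 00100
Step 5: G0=G3=0 G1=0(const) G2=(0+1>=1)=1 G3=G1&G4=0&0=0 G4=G4&G0=0&0=0 -> 00100

00100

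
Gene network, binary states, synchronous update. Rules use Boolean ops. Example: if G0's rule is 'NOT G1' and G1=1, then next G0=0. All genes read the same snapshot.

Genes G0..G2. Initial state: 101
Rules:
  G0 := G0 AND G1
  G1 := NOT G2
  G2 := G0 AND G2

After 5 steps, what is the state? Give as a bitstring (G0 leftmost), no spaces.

Step 1: G0=G0&G1=1&0=0 G1=NOT G2=NOT 1=0 G2=G0&G2=1&1=1 -> 001
Step 2: G0=G0&G1=0&0=0 G1=NOT G2=NOT 1=0 G2=G0&G2=0&1=0 -> 000
Step 3: G0=G0&G1=0&0=0 G1=NOT G2=NOT 0=1 G2=G0&G2=0&0=0 -> 010
Step 4: G0=G0&G1=0&1=0 G1=NOT G2=NOT 0=1 G2=G0&G2=0&0=0 -> 010
Step 5: G0=G0&G1=0&1=0 G1=NOT G2=NOT 0=1 G2=G0&G2=0&0=0 -> 010

010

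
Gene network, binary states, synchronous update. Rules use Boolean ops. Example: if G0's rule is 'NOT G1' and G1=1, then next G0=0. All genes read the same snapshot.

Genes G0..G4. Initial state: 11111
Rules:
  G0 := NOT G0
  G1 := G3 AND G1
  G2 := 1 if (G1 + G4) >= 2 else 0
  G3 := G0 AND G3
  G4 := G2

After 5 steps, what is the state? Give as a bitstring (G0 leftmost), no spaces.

Step 1: G0=NOT G0=NOT 1=0 G1=G3&G1=1&1=1 G2=(1+1>=2)=1 G3=G0&G3=1&1=1 G4=G2=1 -> 01111
Step 2: G0=NOT G0=NOT 0=1 G1=G3&G1=1&1=1 G2=(1+1>=2)=1 G3=G0&G3=0&1=0 G4=G2=1 -> 11101
Step 3: G0=NOT G0=NOT 1=0 G1=G3&G1=0&1=0 G2=(1+1>=2)=1 G3=G0&G3=1&0=0 G4=G2=1 -> 00101
Step 4: G0=NOT G0=NOT 0=1 G1=G3&G1=0&0=0 G2=(0+1>=2)=0 G3=G0&G3=0&0=0 G4=G2=1 -> 10001
Step 5: G0=NOT G0=NOT 1=0 G1=G3&G1=0&0=0 G2=(0+1>=2)=0 G3=G0&G3=1&0=0 G4=G2=0 -> 00000

00000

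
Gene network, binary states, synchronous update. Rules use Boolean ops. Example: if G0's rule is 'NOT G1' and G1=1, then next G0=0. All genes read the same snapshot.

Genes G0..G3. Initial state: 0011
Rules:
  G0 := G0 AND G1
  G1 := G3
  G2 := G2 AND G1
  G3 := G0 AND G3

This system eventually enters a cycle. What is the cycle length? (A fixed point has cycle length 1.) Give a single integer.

Step 0: 0011
Step 1: G0=G0&G1=0&0=0 G1=G3=1 G2=G2&G1=1&0=0 G3=G0&G3=0&1=0 -> 0100
Step 2: G0=G0&G1=0&1=0 G1=G3=0 G2=G2&G1=0&1=0 G3=G0&G3=0&0=0 -> 0000
Step 3: G0=G0&G1=0&0=0 G1=G3=0 G2=G2&G1=0&0=0 G3=G0&G3=0&0=0 -> 0000
State from step 3 equals state from step 2 -> cycle length 1

Answer: 1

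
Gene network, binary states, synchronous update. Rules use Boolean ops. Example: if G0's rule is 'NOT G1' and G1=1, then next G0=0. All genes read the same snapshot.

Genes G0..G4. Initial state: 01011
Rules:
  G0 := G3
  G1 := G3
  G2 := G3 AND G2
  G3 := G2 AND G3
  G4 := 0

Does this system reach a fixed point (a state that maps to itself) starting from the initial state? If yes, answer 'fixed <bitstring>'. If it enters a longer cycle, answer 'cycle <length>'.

Step 0: 01011
Step 1: G0=G3=1 G1=G3=1 G2=G3&G2=1&0=0 G3=G2&G3=0&1=0 G4=0(const) -> 11000
Step 2: G0=G3=0 G1=G3=0 G2=G3&G2=0&0=0 G3=G2&G3=0&0=0 G4=0(const) -> 00000
Step 3: G0=G3=0 G1=G3=0 G2=G3&G2=0&0=0 G3=G2&G3=0&0=0 G4=0(const) -> 00000
Fixed point reached at step 2: 00000

Answer: fixed 00000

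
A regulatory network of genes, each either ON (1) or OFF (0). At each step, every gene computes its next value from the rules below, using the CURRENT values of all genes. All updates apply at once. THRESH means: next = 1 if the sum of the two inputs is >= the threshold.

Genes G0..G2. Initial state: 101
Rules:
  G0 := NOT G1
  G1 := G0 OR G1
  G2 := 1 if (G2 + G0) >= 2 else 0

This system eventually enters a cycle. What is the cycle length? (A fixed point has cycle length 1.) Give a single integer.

Answer: 1

Derivation:
Step 0: 101
Step 1: G0=NOT G1=NOT 0=1 G1=G0|G1=1|0=1 G2=(1+1>=2)=1 -> 111
Step 2: G0=NOT G1=NOT 1=0 G1=G0|G1=1|1=1 G2=(1+1>=2)=1 -> 011
Step 3: G0=NOT G1=NOT 1=0 G1=G0|G1=0|1=1 G2=(1+0>=2)=0 -> 010
Step 4: G0=NOT G1=NOT 1=0 G1=G0|G1=0|1=1 G2=(0+0>=2)=0 -> 010
State from step 4 equals state from step 3 -> cycle length 1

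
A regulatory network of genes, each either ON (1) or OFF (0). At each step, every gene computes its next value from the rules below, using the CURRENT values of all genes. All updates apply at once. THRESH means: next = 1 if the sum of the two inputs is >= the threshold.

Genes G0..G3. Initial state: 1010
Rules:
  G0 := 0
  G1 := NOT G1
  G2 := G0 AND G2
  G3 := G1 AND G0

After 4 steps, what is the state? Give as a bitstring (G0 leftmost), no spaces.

Step 1: G0=0(const) G1=NOT G1=NOT 0=1 G2=G0&G2=1&1=1 G3=G1&G0=0&1=0 -> 0110
Step 2: G0=0(const) G1=NOT G1=NOT 1=0 G2=G0&G2=0&1=0 G3=G1&G0=1&0=0 -> 0000
Step 3: G0=0(const) G1=NOT G1=NOT 0=1 G2=G0&G2=0&0=0 G3=G1&G0=0&0=0 -> 0100
Step 4: G0=0(const) G1=NOT G1=NOT 1=0 G2=G0&G2=0&0=0 G3=G1&G0=1&0=0 -> 0000

0000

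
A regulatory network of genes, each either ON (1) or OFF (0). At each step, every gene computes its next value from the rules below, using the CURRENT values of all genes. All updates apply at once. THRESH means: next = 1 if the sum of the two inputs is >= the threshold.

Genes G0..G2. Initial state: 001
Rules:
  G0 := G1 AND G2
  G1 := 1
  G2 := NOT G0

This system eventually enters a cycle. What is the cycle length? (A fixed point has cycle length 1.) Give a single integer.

Answer: 4

Derivation:
Step 0: 001
Step 1: G0=G1&G2=0&1=0 G1=1(const) G2=NOT G0=NOT 0=1 -> 011
Step 2: G0=G1&G2=1&1=1 G1=1(const) G2=NOT G0=NOT 0=1 -> 111
Step 3: G0=G1&G2=1&1=1 G1=1(const) G2=NOT G0=NOT 1=0 -> 110
Step 4: G0=G1&G2=1&0=0 G1=1(const) G2=NOT G0=NOT 1=0 -> 010
Step 5: G0=G1&G2=1&0=0 G1=1(const) G2=NOT G0=NOT 0=1 -> 011
State from step 5 equals state from step 1 -> cycle length 4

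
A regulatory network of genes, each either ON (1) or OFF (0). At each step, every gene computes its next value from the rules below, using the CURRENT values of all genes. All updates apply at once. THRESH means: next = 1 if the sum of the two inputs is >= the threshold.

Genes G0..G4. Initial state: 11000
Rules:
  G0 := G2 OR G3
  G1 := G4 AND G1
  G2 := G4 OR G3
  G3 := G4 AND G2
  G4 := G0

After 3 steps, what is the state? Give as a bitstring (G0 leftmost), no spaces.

Step 1: G0=G2|G3=0|0=0 G1=G4&G1=0&1=0 G2=G4|G3=0|0=0 G3=G4&G2=0&0=0 G4=G0=1 -> 00001
Step 2: G0=G2|G3=0|0=0 G1=G4&G1=1&0=0 G2=G4|G3=1|0=1 G3=G4&G2=1&0=0 G4=G0=0 -> 00100
Step 3: G0=G2|G3=1|0=1 G1=G4&G1=0&0=0 G2=G4|G3=0|0=0 G3=G4&G2=0&1=0 G4=G0=0 -> 10000

10000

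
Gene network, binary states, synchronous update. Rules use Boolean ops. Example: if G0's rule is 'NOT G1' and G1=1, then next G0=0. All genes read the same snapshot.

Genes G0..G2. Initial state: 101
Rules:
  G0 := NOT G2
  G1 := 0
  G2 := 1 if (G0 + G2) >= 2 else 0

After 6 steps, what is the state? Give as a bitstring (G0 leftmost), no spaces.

Step 1: G0=NOT G2=NOT 1=0 G1=0(const) G2=(1+1>=2)=1 -> 001
Step 2: G0=NOT G2=NOT 1=0 G1=0(const) G2=(0+1>=2)=0 -> 000
Step 3: G0=NOT G2=NOT 0=1 G1=0(const) G2=(0+0>=2)=0 -> 100
Step 4: G0=NOT G2=NOT 0=1 G1=0(const) G2=(1+0>=2)=0 -> 100
Step 5: G0=NOT G2=NOT 0=1 G1=0(const) G2=(1+0>=2)=0 -> 100
Step 6: G0=NOT G2=NOT 0=1 G1=0(const) G2=(1+0>=2)=0 -> 100

100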